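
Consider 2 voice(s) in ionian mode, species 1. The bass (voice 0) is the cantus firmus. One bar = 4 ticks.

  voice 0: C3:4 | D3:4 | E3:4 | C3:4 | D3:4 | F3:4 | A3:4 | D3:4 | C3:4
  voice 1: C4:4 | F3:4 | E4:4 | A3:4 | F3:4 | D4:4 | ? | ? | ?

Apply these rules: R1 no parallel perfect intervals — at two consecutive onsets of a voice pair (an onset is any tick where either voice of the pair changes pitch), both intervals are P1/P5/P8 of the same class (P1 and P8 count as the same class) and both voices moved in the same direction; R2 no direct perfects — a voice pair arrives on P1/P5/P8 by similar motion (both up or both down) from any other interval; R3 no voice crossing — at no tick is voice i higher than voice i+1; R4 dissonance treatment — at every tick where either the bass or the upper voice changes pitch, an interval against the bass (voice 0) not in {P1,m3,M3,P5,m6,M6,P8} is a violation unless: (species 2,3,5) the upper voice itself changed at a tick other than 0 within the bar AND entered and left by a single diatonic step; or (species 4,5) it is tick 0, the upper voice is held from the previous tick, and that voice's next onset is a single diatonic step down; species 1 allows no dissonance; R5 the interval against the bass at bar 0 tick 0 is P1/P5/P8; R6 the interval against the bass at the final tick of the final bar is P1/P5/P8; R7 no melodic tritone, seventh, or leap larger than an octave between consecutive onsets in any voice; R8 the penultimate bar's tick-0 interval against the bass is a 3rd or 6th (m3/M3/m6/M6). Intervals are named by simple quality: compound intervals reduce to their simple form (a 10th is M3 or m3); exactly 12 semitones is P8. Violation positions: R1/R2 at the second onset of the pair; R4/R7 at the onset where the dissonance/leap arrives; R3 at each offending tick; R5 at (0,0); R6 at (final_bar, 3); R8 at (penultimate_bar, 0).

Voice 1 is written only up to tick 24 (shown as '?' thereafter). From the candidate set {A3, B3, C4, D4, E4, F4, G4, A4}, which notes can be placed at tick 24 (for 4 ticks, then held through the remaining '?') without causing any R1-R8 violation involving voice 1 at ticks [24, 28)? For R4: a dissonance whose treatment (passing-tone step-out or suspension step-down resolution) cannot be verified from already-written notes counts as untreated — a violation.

A3: legal
B3: violates R4
C4: legal
D4: violates R4
E4: violates R2
F4: legal
G4: violates R4
A4: violates R2

{A3, C4, F4}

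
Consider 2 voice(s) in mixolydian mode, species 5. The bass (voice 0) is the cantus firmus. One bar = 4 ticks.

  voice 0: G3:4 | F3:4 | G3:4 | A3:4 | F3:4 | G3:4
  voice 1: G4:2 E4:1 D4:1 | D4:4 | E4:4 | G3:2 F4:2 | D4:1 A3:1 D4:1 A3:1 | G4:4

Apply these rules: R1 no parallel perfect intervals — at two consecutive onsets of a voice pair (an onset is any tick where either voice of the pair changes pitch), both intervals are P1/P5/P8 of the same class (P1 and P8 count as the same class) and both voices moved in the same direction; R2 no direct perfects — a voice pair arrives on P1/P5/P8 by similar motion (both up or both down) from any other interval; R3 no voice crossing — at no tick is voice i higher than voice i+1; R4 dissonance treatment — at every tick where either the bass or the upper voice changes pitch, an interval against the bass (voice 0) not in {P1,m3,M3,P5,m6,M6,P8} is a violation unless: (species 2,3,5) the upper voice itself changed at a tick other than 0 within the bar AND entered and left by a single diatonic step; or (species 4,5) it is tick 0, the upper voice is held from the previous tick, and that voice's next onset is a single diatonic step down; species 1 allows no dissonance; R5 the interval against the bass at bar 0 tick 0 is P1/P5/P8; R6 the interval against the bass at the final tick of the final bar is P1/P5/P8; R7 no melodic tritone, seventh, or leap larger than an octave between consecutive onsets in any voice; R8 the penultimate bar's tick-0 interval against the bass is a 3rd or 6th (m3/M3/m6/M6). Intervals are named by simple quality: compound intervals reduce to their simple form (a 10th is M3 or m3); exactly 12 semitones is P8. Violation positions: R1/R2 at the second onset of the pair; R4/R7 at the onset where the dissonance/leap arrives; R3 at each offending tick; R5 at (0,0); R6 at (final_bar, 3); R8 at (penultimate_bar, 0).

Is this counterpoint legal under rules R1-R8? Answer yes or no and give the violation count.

bar 0: v0=G3 v1=G4 (P8)
bar 1: v0=F3 v1=D4 (M6)
bar 2: v0=G3 v1=E4 (M6)
bar 3: v0=A3 v1=G3 (M2)
bar 4: v0=F3 v1=D4 (M6)
bar 5: v0=G3 v1=G4 (P8)
  R3 @ bar3.0: A3 above G3
  R4 @ bar3.0: A3/G3 M2 untreated
  R3 @ bar3.1: A3 above G3
  R7 @ bar3.2: G3->F4 leap 10st
  R2 @ bar5.0: F3/A3 M3 -> G3/G4 P8 similar
  R7 @ bar5.0: A3->G4 leap 10st

No (6 violations)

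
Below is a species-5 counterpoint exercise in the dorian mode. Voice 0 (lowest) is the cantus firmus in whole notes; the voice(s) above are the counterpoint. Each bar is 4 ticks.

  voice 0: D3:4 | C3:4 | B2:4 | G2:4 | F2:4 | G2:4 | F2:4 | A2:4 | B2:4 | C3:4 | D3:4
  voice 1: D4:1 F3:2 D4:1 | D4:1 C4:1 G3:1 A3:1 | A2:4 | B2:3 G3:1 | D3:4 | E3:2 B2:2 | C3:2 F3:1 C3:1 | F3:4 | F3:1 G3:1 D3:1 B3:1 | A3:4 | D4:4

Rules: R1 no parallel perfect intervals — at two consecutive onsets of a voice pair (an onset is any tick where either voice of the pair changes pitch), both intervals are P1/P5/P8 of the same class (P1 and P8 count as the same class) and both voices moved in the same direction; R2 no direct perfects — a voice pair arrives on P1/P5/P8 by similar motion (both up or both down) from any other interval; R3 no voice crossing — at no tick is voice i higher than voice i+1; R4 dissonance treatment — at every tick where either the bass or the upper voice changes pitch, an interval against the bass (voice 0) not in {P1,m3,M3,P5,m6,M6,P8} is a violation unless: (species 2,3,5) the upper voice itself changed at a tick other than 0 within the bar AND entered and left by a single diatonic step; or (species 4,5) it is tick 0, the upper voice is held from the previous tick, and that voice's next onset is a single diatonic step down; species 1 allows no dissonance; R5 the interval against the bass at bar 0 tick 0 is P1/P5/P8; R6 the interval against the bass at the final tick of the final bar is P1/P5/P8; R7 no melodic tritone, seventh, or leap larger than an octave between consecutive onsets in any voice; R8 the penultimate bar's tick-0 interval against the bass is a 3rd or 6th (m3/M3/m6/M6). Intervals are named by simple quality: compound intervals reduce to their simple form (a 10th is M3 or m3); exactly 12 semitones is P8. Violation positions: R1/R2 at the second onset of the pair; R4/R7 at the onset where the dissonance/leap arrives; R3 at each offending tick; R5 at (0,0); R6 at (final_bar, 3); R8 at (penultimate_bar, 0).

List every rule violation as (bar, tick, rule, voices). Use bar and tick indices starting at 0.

(2, 0, R3, (0, 1))
(2, 0, R4, (0, 1))
(2, 1, R3, (0, 1))
(2, 2, R3, (0, 1))
(2, 3, R3, (0, 1))
(8, 0, R4, (0, 1))
(10, 0, R2, (0, 1))

bar 0: v0=D3 v1=D4 downbeat P8
bar 1: v0=C3 v1=D4 downbeat M2
bar 2: v0=B2 v1=A2 downbeat M2
bar 3: v0=G2 v1=B2 downbeat M3
bar 4: v0=F2 v1=D3 downbeat M6
bar 5: v0=G2 v1=E3 downbeat M6
bar 6: v0=F2 v1=C3 downbeat P5
bar 7: v0=A2 v1=F3 downbeat m6
bar 8: v0=B2 v1=F3 downbeat TT
bar 9: v0=C3 v1=A3 downbeat M6
bar 10: v0=D3 v1=D4 downbeat P8
  -> R3 @ bar 2 tick 0 v(0, 1): B2 above A2
  -> R4 @ bar 2 tick 0 v(0, 1): B2/A2 M2 untreated
  -> R3 @ bar 2 tick 1 v(0, 1): B2 above A2
  -> R3 @ bar 2 tick 2 v(0, 1): B2 above A2
  -> R3 @ bar 2 tick 3 v(0, 1): B2 above A2
  -> R4 @ bar 8 tick 0 v(0, 1): B2/F3 TT untreated
  -> R2 @ bar 10 tick 0 v(0, 1): C3/A3 M6 -> D3/D4 P8 similar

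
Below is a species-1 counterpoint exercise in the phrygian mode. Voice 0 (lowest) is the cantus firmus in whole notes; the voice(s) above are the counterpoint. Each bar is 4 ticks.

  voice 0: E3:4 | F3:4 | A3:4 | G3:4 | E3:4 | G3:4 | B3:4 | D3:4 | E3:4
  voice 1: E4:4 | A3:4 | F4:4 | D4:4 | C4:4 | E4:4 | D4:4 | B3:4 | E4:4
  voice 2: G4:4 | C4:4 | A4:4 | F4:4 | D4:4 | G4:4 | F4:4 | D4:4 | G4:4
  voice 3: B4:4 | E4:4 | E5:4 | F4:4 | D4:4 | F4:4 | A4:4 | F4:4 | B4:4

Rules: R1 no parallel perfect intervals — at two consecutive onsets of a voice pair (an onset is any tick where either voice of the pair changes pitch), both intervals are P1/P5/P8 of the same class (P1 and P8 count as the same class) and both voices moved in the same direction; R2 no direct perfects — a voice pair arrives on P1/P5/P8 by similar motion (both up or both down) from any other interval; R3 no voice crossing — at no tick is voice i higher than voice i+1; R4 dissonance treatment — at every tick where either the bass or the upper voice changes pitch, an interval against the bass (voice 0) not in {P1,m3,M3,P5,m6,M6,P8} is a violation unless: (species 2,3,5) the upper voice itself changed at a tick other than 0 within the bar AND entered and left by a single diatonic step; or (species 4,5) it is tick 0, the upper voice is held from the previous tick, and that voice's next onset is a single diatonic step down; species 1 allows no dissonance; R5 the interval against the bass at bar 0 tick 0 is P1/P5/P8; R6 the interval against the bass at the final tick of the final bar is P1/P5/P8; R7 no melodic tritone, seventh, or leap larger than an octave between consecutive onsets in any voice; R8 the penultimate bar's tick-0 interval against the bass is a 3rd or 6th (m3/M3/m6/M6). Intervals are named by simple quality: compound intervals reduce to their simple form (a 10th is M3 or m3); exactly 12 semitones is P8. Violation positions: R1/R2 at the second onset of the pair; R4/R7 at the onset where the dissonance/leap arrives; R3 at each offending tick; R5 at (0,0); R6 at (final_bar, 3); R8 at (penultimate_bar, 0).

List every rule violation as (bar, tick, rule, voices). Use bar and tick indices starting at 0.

(0, 0, R5, (0, 2))
(1, 0, R1, (1, 3))
(1, 0, R4, (0, 3))
(2, 0, R2, (0, 2))
(2, 0, R2, (0, 3))
(2, 0, R2, (2, 3))
(3, 0, R2, (0, 1))
(3, 0, R2, (2, 3))
(3, 0, R4, (0, 2))
(3, 0, R4, (0, 3))
(3, 0, R7, (3,))
(4, 0, R1, (2, 3))
(4, 0, R4, (0, 2))
(4, 0, R4, (0, 3))
(5, 0, R2, (0, 2))
(5, 0, R3, (2, 3))
(5, 0, R4, (0, 3))
(5, 1, R3, (2, 3))
(5, 2, R3, (2, 3))
(5, 3, R3, (2, 3))
(6, 0, R4, (0, 2))
(6, 0, R4, (0, 3))
(7, 0, R2, (0, 2))
(7, 0, R8, (0, 2))
(8, 0, R2, (0, 1))
(8, 0, R2, (0, 3))
(8, 0, R2, (1, 3))
(8, 0, R7, (3,))
(8, 3, R6, (0, 2))

bar 0: v0=E3 v1=E4 v2=G4 v3=B4 downbeat P5
bar 1: v0=F3 v1=A3 v2=C4 v3=E4 downbeat M7
bar 2: v0=A3 v1=F4 v2=A4 v3=E5 downbeat P5
bar 3: v0=G3 v1=D4 v2=F4 v3=F4 downbeat m7
bar 4: v0=E3 v1=C4 v2=D4 v3=D4 downbeat m7
bar 5: v0=G3 v1=E4 v2=G4 v3=F4 downbeat m7
bar 6: v0=B3 v1=D4 v2=F4 v3=A4 downbeat m7
bar 7: v0=D3 v1=B3 v2=D4 v3=F4 downbeat m3
bar 8: v0=E3 v1=E4 v2=G4 v3=B4 downbeat P5
  -> R5 @ bar 0 tick 0 v(0, 2): opens on m3
  -> R1 @ bar 1 tick 0 v(1, 3): E4/B4 P5 -> A3/E4 P5 similar
  -> R4 @ bar 1 tick 0 v(0, 3): F3/E4 M7 untreated
  -> R2 @ bar 2 tick 0 v(0, 2): F3/C4 P5 -> A3/A4 P8 similar
  -> R2 @ bar 2 tick 0 v(0, 3): F3/E4 M7 -> A3/E5 P5 similar
  -> R2 @ bar 2 tick 0 v(2, 3): C4/E4 M3 -> A4/E5 P5 similar
  -> R2 @ bar 3 tick 0 v(0, 1): A3/F4 m6 -> G3/D4 P5 similar
  -> R2 @ bar 3 tick 0 v(2, 3): A4/E5 P5 -> F4/F4 P1 similar
  -> R4 @ bar 3 tick 0 v(0, 2): G3/F4 m7 untreated
  -> R4 @ bar 3 tick 0 v(0, 3): G3/F4 m7 untreated
  -> R7 @ bar 3 tick 0 v(3,): E5->F4 leap 11st
  -> R1 @ bar 4 tick 0 v(2, 3): F4/F4 P1 -> D4/D4 P1 similar
  -> R4 @ bar 4 tick 0 v(0, 2): E3/D4 m7 untreated
  -> R4 @ bar 4 tick 0 v(0, 3): E3/D4 m7 untreated
  -> R2 @ bar 5 tick 0 v(0, 2): E3/D4 m7 -> G3/G4 P8 similar
  -> R3 @ bar 5 tick 0 v(2, 3): G4 above F4
  -> R4 @ bar 5 tick 0 v(0, 3): G3/F4 m7 untreated
  -> R3 @ bar 5 tick 1 v(2, 3): G4 above F4
  -> R3 @ bar 5 tick 2 v(2, 3): G4 above F4
  -> R3 @ bar 5 tick 3 v(2, 3): G4 above F4
  -> R4 @ bar 6 tick 0 v(0, 2): B3/F4 TT untreated
  -> R4 @ bar 6 tick 0 v(0, 3): B3/A4 m7 untreated
  -> R2 @ bar 7 tick 0 v(0, 2): B3/F4 TT -> D3/D4 P8 similar
  -> R8 @ bar 7 tick 0 v(0, 2): penult P8 not 3rd/6th
  -> R2 @ bar 8 tick 0 v(0, 1): D3/B3 M6 -> E3/E4 P8 similar
  -> R2 @ bar 8 tick 0 v(0, 3): D3/F4 m3 -> E3/B4 P5 similar
  -> R2 @ bar 8 tick 0 v(1, 3): B3/F4 TT -> E4/B4 P5 similar
  -> R7 @ bar 8 tick 0 v(3,): F4->B4 leap 6st
  -> R6 @ bar 8 tick 3 v(0, 2): closes on m3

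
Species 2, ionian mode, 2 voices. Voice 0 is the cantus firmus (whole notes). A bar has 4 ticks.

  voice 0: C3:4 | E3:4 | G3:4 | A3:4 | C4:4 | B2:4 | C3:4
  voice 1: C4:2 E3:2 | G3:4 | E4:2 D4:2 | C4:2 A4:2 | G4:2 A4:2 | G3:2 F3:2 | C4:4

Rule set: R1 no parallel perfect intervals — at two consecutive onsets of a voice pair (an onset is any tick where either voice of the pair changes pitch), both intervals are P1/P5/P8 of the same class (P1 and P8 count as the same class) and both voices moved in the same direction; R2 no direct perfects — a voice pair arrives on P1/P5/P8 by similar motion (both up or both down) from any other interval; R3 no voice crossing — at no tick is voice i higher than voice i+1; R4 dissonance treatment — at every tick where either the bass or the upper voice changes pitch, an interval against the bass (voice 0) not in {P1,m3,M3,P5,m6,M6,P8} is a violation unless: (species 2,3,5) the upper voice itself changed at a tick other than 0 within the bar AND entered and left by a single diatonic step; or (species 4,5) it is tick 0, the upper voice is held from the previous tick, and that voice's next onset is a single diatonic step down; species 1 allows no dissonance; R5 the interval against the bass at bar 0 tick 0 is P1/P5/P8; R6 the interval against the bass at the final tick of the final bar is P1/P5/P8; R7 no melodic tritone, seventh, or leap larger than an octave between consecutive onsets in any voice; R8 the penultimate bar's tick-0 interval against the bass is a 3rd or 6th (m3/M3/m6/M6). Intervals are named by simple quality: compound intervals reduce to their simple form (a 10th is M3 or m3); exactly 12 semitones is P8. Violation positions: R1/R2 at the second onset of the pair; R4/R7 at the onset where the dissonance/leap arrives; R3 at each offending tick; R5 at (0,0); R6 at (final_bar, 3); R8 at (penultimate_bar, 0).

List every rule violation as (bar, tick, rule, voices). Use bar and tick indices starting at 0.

bar 0: v0=C3 v1=C4 downbeat P8
bar 1: v0=E3 v1=G3 downbeat m3
bar 2: v0=G3 v1=E4 downbeat M6
bar 3: v0=A3 v1=C4 downbeat m3
bar 4: v0=C4 v1=G4 downbeat P5
bar 5: v0=B2 v1=G3 downbeat m6
bar 6: v0=C3 v1=C4 downbeat P8
  -> R7 @ bar 5 tick 0 v(0,): C4->B2 leap 13st
  -> R7 @ bar 5 tick 0 v(1,): A4->G3 leap 14st
  -> R4 @ bar 5 tick 2 v(0, 1): B2/F3 TT untreated
  -> R2 @ bar 6 tick 0 v(0, 1): B2/F3 TT -> C3/C4 P8 similar

(5, 0, R7, (0,))
(5, 0, R7, (1,))
(5, 2, R4, (0, 1))
(6, 0, R2, (0, 1))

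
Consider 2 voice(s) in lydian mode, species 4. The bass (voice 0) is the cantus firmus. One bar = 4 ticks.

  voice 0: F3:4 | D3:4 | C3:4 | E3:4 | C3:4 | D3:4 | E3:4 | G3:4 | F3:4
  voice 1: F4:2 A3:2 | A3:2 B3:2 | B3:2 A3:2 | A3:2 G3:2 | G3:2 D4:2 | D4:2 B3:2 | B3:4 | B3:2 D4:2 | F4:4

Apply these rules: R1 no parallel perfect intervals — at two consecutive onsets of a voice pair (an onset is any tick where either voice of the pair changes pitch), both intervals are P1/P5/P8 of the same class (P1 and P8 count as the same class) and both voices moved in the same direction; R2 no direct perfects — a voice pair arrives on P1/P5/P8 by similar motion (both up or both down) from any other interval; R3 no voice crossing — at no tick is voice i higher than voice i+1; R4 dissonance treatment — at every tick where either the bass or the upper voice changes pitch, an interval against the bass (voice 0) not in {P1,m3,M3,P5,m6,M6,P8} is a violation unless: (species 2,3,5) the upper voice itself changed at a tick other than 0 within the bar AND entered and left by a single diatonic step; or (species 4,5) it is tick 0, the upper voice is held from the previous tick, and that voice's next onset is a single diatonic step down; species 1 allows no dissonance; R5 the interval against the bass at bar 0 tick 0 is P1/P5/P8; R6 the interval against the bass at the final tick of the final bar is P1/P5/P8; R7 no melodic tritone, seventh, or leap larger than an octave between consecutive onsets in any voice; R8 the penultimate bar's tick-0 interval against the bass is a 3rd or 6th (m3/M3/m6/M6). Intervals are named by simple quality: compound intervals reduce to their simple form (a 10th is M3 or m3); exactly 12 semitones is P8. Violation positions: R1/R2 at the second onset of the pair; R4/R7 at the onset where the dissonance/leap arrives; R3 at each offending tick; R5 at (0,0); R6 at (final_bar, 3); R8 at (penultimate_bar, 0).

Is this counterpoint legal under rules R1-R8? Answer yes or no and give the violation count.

No (1 violations)

bar 0: v0=F3 v1=F4 (P8)
bar 1: v0=D3 v1=A3 (P5)
bar 2: v0=C3 v1=B3 (M7)
bar 3: v0=E3 v1=A3 (P4)
bar 4: v0=C3 v1=G3 (P5)
bar 5: v0=D3 v1=D4 (P8)
bar 6: v0=E3 v1=B3 (P5)
bar 7: v0=G3 v1=B3 (M3)
bar 8: v0=F3 v1=F4 (P8)
  R4 @ bar4.2: C3/D4 M2 untreated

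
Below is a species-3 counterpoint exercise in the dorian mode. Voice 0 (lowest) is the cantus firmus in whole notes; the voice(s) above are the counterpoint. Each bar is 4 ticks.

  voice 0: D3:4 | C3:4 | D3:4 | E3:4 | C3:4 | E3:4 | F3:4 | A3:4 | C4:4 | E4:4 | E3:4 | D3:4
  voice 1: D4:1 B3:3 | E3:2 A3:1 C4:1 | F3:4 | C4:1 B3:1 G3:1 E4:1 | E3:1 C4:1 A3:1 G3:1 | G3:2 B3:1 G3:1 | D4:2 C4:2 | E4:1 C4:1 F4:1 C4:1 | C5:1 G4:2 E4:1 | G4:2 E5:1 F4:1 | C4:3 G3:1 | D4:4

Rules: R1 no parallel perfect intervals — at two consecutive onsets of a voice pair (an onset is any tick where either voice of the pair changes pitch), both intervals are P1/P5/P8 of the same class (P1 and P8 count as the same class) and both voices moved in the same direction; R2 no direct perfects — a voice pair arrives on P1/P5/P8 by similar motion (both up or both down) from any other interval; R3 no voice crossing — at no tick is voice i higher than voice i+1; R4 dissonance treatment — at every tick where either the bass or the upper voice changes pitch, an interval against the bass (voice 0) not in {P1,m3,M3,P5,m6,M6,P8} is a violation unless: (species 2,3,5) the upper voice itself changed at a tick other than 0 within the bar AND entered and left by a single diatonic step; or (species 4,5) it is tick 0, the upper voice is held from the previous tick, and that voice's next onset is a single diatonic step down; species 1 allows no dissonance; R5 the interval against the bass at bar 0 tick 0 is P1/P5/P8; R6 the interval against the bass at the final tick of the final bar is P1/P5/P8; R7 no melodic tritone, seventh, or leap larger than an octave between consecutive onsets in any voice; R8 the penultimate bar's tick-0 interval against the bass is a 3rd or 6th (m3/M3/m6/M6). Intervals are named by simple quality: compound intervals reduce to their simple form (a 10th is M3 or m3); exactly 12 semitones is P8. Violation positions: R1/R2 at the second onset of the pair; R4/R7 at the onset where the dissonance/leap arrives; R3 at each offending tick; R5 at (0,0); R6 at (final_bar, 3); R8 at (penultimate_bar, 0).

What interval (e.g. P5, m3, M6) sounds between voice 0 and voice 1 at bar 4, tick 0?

voice 0=C3 voice 1=E3 -> M3

M3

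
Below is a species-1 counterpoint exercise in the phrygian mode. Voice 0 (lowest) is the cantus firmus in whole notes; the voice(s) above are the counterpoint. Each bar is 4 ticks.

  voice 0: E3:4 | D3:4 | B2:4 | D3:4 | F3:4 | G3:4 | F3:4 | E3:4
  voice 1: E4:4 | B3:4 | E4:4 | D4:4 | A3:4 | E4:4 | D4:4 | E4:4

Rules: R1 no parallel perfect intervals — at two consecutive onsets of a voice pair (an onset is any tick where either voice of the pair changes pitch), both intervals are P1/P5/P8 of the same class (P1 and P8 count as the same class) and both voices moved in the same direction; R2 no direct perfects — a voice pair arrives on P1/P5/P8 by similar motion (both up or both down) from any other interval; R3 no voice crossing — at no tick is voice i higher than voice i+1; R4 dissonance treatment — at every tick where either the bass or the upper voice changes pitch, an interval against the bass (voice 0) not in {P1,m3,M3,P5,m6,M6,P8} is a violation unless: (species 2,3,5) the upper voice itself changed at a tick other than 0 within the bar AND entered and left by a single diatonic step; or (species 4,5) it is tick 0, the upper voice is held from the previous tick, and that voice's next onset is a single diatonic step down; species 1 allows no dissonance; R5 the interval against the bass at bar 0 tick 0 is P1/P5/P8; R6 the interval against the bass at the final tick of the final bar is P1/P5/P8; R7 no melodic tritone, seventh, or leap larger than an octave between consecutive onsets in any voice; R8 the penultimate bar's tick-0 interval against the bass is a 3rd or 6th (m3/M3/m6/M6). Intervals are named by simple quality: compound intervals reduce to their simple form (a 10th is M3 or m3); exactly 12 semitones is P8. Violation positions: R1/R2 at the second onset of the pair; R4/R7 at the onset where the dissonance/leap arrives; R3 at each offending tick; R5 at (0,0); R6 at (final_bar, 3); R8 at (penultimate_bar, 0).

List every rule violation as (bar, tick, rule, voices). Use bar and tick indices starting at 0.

(2, 0, R4, (0, 1))

bar 0: v0=E3 v1=E4 downbeat P8
bar 1: v0=D3 v1=B3 downbeat M6
bar 2: v0=B2 v1=E4 downbeat P4
bar 3: v0=D3 v1=D4 downbeat P8
bar 4: v0=F3 v1=A3 downbeat M3
bar 5: v0=G3 v1=E4 downbeat M6
bar 6: v0=F3 v1=D4 downbeat M6
bar 7: v0=E3 v1=E4 downbeat P8
  -> R4 @ bar 2 tick 0 v(0, 1): B2/E4 P4 untreated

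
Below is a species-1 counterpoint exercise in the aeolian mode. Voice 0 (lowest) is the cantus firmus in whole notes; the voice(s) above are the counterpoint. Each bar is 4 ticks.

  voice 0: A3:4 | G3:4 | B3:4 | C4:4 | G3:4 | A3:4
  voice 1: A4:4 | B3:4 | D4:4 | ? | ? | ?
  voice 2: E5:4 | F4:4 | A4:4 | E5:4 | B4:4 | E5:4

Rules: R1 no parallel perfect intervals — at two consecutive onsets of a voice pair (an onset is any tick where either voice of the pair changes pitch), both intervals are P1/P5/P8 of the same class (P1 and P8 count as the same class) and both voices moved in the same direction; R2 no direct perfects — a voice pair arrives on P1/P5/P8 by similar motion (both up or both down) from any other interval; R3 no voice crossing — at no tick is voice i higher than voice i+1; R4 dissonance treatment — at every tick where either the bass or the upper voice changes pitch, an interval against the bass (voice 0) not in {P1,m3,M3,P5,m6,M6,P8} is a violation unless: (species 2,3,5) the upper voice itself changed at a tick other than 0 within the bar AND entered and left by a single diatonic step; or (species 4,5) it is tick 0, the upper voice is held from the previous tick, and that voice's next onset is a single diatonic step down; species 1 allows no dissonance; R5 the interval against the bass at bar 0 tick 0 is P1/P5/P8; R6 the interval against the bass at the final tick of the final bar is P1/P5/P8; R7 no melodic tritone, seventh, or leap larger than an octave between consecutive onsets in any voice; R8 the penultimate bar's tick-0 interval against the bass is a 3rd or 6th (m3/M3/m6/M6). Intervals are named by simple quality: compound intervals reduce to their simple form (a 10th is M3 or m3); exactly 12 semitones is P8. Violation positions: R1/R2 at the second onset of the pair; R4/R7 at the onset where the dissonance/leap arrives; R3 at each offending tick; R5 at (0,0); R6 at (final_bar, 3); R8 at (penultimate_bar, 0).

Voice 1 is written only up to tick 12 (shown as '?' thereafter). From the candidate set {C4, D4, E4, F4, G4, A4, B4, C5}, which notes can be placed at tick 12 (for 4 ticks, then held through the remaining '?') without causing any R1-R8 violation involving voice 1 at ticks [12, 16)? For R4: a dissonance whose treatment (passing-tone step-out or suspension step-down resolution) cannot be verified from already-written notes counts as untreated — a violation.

C4: legal
D4: violates R4
E4: violates R2
F4: violates R4
G4: violates R2
A4: violates R1
B4: violates R4
C5: violates R2,R7

{C4}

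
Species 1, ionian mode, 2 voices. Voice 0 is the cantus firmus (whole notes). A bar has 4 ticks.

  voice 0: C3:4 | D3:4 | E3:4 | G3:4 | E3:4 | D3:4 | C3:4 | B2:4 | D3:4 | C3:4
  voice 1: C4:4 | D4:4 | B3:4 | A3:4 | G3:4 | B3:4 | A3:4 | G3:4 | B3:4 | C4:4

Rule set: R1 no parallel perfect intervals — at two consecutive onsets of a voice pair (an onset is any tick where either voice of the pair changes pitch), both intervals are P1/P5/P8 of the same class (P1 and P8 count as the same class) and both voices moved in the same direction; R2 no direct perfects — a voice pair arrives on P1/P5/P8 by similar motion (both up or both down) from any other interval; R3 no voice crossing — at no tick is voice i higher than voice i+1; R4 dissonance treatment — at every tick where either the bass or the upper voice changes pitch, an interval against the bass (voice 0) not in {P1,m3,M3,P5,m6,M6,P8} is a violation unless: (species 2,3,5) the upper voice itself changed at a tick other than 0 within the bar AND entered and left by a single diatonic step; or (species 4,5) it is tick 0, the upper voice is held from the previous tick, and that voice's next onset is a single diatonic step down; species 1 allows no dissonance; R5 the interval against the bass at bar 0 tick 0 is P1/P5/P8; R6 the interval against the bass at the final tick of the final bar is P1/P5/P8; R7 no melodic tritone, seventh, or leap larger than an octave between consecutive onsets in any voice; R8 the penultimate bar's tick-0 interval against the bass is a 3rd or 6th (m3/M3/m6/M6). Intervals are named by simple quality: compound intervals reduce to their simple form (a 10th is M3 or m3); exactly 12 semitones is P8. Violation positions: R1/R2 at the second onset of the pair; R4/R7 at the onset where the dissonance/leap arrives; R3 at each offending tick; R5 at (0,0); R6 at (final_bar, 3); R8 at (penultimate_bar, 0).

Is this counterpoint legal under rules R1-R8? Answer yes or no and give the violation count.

bar 0: v0=C3 v1=C4 (P8)
bar 1: v0=D3 v1=D4 (P8)
bar 2: v0=E3 v1=B3 (P5)
bar 3: v0=G3 v1=A3 (M2)
bar 4: v0=E3 v1=G3 (m3)
bar 5: v0=D3 v1=B3 (M6)
bar 6: v0=C3 v1=A3 (M6)
bar 7: v0=B2 v1=G3 (m6)
bar 8: v0=D3 v1=B3 (M6)
bar 9: v0=C3 v1=C4 (P8)
  R1 @ bar1.0: C3/C4 P8 -> D3/D4 P8 similar
  R4 @ bar3.0: G3/A3 M2 untreated

No (2 violations)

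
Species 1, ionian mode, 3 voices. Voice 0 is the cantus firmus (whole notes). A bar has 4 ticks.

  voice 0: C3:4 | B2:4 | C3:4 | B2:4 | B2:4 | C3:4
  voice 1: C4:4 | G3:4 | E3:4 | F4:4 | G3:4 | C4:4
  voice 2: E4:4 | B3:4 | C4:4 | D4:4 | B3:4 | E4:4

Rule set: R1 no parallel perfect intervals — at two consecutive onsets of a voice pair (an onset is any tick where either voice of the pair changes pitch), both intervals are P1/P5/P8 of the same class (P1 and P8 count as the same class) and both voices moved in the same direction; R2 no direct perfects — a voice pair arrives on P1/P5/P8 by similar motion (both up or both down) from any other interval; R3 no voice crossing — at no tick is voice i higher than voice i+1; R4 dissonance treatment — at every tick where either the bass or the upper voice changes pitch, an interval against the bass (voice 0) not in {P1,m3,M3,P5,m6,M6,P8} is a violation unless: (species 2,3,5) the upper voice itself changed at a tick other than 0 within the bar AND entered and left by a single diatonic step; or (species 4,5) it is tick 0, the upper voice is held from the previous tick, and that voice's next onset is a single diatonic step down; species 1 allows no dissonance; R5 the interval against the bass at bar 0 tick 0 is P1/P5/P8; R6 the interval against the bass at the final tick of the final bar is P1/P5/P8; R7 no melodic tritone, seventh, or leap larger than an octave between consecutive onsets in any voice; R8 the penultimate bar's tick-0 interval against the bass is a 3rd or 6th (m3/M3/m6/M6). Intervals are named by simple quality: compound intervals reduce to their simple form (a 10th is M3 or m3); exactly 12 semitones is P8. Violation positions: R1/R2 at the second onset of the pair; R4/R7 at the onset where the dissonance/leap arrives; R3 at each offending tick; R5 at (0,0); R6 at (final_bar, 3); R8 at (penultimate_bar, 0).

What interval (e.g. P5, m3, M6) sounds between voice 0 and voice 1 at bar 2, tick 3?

voice 0=C3 voice 1=E3 -> M3

M3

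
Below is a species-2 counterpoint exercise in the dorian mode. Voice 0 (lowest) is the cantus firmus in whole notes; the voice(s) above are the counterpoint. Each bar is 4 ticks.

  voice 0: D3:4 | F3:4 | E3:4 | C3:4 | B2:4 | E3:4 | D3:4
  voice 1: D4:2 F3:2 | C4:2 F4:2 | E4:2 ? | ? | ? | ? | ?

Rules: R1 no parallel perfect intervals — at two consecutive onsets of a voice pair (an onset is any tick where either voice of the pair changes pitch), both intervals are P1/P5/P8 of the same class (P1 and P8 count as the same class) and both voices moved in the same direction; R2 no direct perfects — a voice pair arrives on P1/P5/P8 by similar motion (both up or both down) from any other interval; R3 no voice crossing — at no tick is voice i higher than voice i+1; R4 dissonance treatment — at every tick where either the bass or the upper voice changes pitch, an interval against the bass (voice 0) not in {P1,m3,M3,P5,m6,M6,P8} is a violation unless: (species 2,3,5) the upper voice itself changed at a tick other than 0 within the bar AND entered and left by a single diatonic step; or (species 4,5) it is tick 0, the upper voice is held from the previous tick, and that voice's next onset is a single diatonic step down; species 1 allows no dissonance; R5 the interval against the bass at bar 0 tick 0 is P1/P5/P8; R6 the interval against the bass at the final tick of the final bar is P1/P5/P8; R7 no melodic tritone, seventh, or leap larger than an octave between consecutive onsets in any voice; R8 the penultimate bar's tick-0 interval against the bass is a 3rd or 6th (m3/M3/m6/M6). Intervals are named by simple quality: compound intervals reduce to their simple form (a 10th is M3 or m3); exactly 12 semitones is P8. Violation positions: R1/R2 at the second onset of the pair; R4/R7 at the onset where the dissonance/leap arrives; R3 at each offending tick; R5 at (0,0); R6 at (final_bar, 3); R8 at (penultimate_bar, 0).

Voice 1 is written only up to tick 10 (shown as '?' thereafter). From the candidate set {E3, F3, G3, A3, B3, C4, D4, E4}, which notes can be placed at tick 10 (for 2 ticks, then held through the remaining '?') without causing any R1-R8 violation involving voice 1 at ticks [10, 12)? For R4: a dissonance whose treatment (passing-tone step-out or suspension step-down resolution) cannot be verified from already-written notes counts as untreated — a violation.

E3: legal
F3: violates R4,R7
G3: legal
A3: violates R4
B3: legal
C4: legal
D4: violates R4
E4: legal

{B3, C4, E3, E4, G3}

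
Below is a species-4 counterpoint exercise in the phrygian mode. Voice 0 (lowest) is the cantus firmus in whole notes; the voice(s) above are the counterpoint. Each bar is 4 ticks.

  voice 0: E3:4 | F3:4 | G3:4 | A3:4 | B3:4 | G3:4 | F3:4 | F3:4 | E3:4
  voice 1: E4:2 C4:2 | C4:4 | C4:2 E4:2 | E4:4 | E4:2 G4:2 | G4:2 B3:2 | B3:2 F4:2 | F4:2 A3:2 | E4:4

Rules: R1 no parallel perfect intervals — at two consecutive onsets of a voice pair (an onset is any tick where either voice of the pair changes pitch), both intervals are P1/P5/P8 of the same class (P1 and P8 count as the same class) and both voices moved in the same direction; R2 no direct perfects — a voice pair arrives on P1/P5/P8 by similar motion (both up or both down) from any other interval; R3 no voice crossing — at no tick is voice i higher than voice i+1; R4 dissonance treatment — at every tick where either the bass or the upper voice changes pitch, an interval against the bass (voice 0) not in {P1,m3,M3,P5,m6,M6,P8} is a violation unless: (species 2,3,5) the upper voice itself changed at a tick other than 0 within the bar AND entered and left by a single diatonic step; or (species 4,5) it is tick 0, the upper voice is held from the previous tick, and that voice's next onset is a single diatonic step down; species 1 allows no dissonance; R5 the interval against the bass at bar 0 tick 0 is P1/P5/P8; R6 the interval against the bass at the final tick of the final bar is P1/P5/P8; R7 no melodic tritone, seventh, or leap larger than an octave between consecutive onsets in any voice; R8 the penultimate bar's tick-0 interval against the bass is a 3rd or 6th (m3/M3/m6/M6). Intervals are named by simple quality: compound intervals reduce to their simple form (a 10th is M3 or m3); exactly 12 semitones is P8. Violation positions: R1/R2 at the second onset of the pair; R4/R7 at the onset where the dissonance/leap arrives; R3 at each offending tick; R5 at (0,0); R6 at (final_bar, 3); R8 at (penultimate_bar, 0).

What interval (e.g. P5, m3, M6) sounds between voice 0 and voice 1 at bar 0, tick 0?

P8

voice 0=E3 voice 1=E4 -> P8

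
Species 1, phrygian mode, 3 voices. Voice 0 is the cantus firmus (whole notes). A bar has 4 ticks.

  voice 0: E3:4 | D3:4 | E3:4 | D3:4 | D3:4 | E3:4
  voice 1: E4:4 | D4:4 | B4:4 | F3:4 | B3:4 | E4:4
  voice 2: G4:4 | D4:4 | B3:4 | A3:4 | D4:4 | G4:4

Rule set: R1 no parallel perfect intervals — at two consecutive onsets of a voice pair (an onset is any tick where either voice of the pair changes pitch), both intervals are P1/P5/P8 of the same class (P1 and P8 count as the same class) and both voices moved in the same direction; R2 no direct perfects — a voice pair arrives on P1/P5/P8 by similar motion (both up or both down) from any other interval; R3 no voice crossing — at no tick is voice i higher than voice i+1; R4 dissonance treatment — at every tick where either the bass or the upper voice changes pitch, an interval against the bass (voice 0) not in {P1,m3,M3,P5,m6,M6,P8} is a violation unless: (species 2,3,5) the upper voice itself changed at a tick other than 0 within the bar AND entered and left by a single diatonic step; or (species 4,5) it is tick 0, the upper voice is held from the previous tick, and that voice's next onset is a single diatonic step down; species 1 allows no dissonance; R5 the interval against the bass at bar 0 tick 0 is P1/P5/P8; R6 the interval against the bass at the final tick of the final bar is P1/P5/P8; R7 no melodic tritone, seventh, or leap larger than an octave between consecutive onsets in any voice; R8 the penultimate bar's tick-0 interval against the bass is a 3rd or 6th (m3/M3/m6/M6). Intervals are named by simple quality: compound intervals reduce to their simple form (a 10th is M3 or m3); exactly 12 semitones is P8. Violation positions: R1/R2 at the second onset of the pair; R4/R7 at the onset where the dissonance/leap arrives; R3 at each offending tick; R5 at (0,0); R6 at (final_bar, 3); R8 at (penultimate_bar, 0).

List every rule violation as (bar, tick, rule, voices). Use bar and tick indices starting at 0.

bar 0: v0=E3 v1=E4 v2=G4 downbeat m3
bar 1: v0=D3 v1=D4 v2=D4 downbeat P8
bar 2: v0=E3 v1=B4 v2=B3 downbeat P5
bar 3: v0=D3 v1=F3 v2=A3 downbeat P5
bar 4: v0=D3 v1=B3 v2=D4 downbeat P8
bar 5: v0=E3 v1=E4 v2=G4 downbeat m3
  -> R5 @ bar 0 tick 0 v(0, 2): opens on m3
  -> R1 @ bar 1 tick 0 v(0, 1): E3/E4 P8 -> D3/D4 P8 similar
  -> R2 @ bar 1 tick 0 v(0, 2): E3/G4 m3 -> D3/D4 P8 similar
  -> R2 @ bar 1 tick 0 v(1, 2): E4/G4 m3 -> D4/D4 P1 similar
  -> R2 @ bar 2 tick 0 v(0, 1): D3/D4 P8 -> E3/B4 P5 similar
  -> R3 @ bar 2 tick 0 v(1, 2): B4 above B3
  -> R3 @ bar 2 tick 1 v(1, 2): B4 above B3
  -> R3 @ bar 2 tick 2 v(1, 2): B4 above B3
  -> R3 @ bar 2 tick 3 v(1, 2): B4 above B3
  -> R1 @ bar 3 tick 0 v(0, 2): E3/B3 P5 -> D3/A3 P5 similar
  -> R7 @ bar 3 tick 0 v(1,): B4->F3 leap 18st
  -> R7 @ bar 4 tick 0 v(1,): F3->B3 leap 6st
  -> R8 @ bar 4 tick 0 v(0, 2): penult P8 not 3rd/6th
  -> R2 @ bar 5 tick 0 v(0, 1): D3/B3 M6 -> E3/E4 P8 similar
  -> R6 @ bar 5 tick 3 v(0, 2): closes on m3

(0, 0, R5, (0, 2))
(1, 0, R1, (0, 1))
(1, 0, R2, (0, 2))
(1, 0, R2, (1, 2))
(2, 0, R2, (0, 1))
(2, 0, R3, (1, 2))
(2, 1, R3, (1, 2))
(2, 2, R3, (1, 2))
(2, 3, R3, (1, 2))
(3, 0, R1, (0, 2))
(3, 0, R7, (1,))
(4, 0, R7, (1,))
(4, 0, R8, (0, 2))
(5, 0, R2, (0, 1))
(5, 3, R6, (0, 2))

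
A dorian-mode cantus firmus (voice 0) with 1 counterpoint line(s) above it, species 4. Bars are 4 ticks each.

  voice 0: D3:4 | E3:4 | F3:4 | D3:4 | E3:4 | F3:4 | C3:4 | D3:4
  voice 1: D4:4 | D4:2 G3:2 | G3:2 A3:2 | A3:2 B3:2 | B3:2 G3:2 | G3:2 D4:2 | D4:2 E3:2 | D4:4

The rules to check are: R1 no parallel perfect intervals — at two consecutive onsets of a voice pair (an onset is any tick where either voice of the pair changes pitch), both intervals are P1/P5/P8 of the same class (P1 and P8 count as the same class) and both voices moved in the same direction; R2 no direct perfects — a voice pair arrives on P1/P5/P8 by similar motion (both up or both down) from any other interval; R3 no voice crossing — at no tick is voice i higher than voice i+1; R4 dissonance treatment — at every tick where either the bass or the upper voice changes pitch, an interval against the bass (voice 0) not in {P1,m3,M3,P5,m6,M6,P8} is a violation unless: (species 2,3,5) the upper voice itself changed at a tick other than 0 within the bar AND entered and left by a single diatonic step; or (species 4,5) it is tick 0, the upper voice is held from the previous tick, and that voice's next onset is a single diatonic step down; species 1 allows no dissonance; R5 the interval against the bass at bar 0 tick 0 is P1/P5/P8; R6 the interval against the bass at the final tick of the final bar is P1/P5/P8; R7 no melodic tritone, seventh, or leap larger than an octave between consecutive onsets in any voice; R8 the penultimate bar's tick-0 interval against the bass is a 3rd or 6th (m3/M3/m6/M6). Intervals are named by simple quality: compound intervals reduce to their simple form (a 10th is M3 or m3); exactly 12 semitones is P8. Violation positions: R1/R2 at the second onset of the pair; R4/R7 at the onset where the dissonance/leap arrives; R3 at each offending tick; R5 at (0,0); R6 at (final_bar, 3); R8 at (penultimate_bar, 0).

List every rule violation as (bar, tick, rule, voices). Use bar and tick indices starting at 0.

bar 0: v0=D3 v1=D4 downbeat P8
bar 1: v0=E3 v1=D4 downbeat m7
bar 2: v0=F3 v1=G3 downbeat M2
bar 3: v0=D3 v1=A3 downbeat P5
bar 4: v0=E3 v1=B3 downbeat P5
bar 5: v0=F3 v1=G3 downbeat M2
bar 6: v0=C3 v1=D4 downbeat M2
bar 7: v0=D3 v1=D4 downbeat P8
  -> R4 @ bar 1 tick 0 v(0, 1): E3/D4 m7 untreated
  -> R4 @ bar 2 tick 0 v(0, 1): F3/G3 M2 untreated
  -> R4 @ bar 5 tick 0 v(0, 1): F3/G3 M2 untreated
  -> R4 @ bar 6 tick 0 v(0, 1): C3/D4 M2 untreated
  -> R8 @ bar 6 tick 0 v(0, 1): penult M2 not 3rd/6th
  -> R7 @ bar 6 tick 2 v(1,): D4->E3 leap 10st
  -> R2 @ bar 7 tick 0 v(0, 1): C3/E3 M3 -> D3/D4 P8 similar
  -> R7 @ bar 7 tick 0 v(1,): E3->D4 leap 10st

(1, 0, R4, (0, 1))
(2, 0, R4, (0, 1))
(5, 0, R4, (0, 1))
(6, 0, R4, (0, 1))
(6, 0, R8, (0, 1))
(6, 2, R7, (1,))
(7, 0, R2, (0, 1))
(7, 0, R7, (1,))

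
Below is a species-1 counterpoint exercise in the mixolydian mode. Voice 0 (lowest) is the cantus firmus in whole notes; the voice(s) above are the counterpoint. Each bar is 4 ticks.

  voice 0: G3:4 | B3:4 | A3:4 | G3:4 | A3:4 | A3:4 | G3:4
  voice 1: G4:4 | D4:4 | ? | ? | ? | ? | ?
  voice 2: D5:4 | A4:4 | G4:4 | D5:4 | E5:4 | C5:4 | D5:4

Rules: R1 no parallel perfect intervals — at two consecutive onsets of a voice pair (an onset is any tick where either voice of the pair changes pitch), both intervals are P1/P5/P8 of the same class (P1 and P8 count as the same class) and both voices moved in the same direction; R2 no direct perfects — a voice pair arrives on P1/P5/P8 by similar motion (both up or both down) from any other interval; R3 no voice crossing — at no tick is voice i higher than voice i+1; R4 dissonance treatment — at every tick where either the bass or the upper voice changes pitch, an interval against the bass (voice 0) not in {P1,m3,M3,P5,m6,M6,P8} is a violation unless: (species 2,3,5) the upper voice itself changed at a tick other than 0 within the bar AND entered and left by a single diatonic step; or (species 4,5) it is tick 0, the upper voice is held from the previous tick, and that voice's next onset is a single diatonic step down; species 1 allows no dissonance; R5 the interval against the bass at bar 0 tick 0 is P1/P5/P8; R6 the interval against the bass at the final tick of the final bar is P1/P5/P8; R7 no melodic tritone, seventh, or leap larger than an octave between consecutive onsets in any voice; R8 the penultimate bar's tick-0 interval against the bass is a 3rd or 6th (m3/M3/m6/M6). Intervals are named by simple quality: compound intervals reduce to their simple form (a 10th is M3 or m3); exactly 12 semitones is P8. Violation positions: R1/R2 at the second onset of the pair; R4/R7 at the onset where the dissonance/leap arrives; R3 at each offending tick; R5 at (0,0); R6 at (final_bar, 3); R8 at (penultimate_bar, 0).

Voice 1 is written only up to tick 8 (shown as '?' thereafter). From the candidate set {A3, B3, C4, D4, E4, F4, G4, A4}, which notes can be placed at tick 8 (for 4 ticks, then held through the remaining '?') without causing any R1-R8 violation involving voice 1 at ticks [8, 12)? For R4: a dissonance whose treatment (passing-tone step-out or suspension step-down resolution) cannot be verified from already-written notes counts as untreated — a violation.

{E4, F4}

A3: violates R2
B3: violates R4
C4: violates R1
D4: violates R4
E4: legal
F4: legal
G4: violates R4
A4: violates R3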